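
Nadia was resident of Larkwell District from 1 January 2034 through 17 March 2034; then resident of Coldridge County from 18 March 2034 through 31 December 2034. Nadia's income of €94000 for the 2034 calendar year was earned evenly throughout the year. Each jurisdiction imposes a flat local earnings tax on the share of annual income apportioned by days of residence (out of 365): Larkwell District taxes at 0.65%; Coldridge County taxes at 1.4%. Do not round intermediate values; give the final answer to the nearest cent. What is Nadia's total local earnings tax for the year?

Larkwell District, 1 January – 17 March 2034: 76 days → €94000 × 0.65% × 76/365 = €127.2219
Coldridge County, 18 March – 31 December 2034: 289 days → €94000 × 1.4% × 289/365 = €1041.9836
Total = €1169.2055

€1169.21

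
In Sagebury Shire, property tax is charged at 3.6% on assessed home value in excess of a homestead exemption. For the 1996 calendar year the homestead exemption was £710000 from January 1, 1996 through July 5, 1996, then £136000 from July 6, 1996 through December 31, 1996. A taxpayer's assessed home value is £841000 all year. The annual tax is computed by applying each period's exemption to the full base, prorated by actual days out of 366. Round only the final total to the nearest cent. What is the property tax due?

January 1 – July 5, 1996: 187 days, exemption £710000 → (£841000 − £710000) × 3.6% × 187/366 = £2409.5410
July 6 – December 31, 1996: 179 days, exemption £136000 → (£841000 − £136000) × 3.6% × 179/366 = £12412.6230
Total = £14822.1639

£14822.16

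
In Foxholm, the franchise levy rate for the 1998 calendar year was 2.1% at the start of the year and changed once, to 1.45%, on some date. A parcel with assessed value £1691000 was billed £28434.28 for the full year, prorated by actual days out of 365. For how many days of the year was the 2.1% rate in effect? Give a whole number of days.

130 days

Let d = days at the first rate; then 365 − d days at the second rate.
£1691000 × [2.1%·d + 1.45%·(365−d)] / 365 = £28434.28
Solving gives d = 130, so the new rate took effect on May 11, 1998.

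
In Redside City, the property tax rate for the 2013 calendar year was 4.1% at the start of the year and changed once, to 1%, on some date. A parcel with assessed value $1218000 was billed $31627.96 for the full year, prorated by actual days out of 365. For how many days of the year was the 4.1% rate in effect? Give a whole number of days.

Let d = days at the first rate; then 365 − d days at the second rate.
$1218000 × [4.1%·d + 1%·(365−d)] / 365 = $31627.96
Solving gives d = 188, so the new rate took effect on 8 July 2013.

188 days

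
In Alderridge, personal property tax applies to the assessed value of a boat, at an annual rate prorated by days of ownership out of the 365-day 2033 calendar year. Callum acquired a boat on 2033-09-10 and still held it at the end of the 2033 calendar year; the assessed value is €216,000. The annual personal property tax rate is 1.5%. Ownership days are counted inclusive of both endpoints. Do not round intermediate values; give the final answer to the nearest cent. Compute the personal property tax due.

€1,003.07

Days held (2033-09-10 to 2033-12-31): 113 out of 365
Tax = €216,000 × 1.5% × 113/365 = €1,003.0685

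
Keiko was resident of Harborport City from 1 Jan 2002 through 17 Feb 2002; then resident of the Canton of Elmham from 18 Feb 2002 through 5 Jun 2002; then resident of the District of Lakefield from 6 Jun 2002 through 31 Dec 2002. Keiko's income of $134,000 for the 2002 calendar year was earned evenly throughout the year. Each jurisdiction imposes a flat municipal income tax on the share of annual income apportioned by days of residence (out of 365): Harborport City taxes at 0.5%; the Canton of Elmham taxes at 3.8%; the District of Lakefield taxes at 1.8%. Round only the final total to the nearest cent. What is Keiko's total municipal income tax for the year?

Harborport City, 1 Jan – 17 Feb 2002: 48 days → $134,000 × 0.5% × 48/365 = $88.1096
The Canton of Elmham, 18 Feb – 5 Jun 2002: 108 days → $134,000 × 3.8% × 108/365 = $1,506.6740
The District of Lakefield, 6 Jun – 31 Dec 2002: 209 days → $134,000 × 1.8% × 209/365 = $1,381.1178
Total = $2,975.9014

$2,975.90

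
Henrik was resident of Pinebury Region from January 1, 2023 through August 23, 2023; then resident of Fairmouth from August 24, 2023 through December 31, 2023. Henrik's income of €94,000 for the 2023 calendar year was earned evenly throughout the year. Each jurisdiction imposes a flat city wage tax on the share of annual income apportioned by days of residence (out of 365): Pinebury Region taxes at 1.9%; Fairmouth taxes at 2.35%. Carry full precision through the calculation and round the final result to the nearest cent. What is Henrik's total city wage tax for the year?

€1,936.66

Pinebury Region, January 1 – August 23, 2023: 235 days → €94,000 × 1.9% × 235/365 = €1,149.8904
Fairmouth, August 24 – December 31, 2023: 130 days → €94,000 × 2.35% × 130/365 = €786.7671
Total = €1,936.6575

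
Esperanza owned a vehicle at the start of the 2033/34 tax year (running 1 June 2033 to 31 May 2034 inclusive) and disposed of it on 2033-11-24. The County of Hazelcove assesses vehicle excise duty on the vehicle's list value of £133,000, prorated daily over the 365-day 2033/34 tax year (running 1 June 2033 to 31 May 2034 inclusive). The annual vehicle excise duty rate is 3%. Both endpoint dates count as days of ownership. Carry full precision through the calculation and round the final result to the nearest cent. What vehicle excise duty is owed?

Days held (2033-06-01 to 2033-11-24): 177 out of 365
Tax = £133,000 × 3% × 177/365 = £1,934.8767

£1,934.88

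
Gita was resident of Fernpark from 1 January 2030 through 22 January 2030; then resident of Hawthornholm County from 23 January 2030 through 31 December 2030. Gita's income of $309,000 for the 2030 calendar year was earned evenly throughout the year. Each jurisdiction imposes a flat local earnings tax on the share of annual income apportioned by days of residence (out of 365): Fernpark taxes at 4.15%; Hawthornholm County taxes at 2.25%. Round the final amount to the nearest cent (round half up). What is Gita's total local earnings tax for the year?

$7,306.37

Fernpark, 1 January – 22 January 2030: 22 days → $309,000 × 4.15% × 22/365 = $772.9233
Hawthornholm County, 23 January – 31 December 2030: 343 days → $309,000 × 2.25% × 343/365 = $6,533.4452
Total = $7,306.3685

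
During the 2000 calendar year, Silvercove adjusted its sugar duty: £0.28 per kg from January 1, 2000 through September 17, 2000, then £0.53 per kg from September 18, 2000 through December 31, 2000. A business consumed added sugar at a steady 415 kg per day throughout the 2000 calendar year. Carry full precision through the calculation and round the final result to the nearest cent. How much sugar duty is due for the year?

January 1 – September 17, 2000: 261 days × 415 kg/day = 108,315 kg at £0.28/kg → £30,328.20
September 18 – December 31, 2000: 105 days × 415 kg/day = 43,575 kg at £0.53/kg → £23,094.75

£53,422.95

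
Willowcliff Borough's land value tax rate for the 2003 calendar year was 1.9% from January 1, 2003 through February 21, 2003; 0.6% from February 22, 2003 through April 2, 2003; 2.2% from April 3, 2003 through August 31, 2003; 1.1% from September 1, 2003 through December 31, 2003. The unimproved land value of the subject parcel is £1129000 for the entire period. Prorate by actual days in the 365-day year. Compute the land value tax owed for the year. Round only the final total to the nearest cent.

£18224.84

January 1 – February 21, 2003: 52 days at 1.9% → £1129000 × 1.9% × 52/365 = £3056.0329
February 22 – April 2, 2003: 40 days at 0.6% → £1129000 × 0.6% × 40/365 = £742.3562
April 3 – August 31, 2003: 151 days at 2.2% → £1129000 × 2.2% × 151/365 = £10275.4466
September 1 – December 31, 2003: 122 days at 1.1% → £1129000 × 1.1% × 122/365 = £4151.0082
Total = £18224.8438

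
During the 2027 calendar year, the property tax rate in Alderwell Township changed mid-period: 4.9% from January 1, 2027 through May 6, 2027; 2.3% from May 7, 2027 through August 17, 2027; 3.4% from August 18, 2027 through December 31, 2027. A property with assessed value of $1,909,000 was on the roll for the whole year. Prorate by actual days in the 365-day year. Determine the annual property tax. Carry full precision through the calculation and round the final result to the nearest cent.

$68,865.21

January 1 – May 6, 2027: 126 days at 4.9% → $1,909,000 × 4.9% × 126/365 = $32,290.8658
May 7 – August 17, 2027: 103 days at 2.3% → $1,909,000 × 2.3% × 103/365 = $12,390.1945
August 18 – December 31, 2027: 136 days at 3.4% → $1,909,000 × 3.4% × 136/365 = $24,184.1534
Total = $68,865.2137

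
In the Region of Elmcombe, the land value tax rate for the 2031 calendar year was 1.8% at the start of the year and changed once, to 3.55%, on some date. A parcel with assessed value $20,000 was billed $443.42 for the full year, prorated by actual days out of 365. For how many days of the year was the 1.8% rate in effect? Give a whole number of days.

278 days

Let d = days at the first rate; then 365 − d days at the second rate.
$20,000 × [1.8%·d + 3.55%·(365−d)] / 365 = $443.42
Solving gives d = 278, so the new rate took effect on October 6, 2031.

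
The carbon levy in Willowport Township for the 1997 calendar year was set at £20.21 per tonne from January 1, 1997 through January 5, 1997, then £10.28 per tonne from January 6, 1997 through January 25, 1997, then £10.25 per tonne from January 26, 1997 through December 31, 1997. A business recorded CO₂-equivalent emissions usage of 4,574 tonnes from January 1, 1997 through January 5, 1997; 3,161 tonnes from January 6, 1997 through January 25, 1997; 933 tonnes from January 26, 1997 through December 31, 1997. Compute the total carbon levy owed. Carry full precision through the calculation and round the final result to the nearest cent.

January 1 – January 5, 1997: 4,574 tonnes at £20.21/tonne → £92,440.54
January 6 – January 25, 1997: 3,161 tonnes at £10.28/tonne → £32,495.08
January 26 – December 31, 1997: 933 tonnes at £10.25/tonne → £9,563.25

£134,498.87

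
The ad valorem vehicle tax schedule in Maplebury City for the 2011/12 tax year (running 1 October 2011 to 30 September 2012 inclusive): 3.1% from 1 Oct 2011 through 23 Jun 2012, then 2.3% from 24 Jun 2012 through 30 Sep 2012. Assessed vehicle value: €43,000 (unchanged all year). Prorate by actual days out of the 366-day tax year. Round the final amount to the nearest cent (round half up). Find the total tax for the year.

1 Oct 2011 – 23 Jun 2012: 267 days at 3.1% → €43,000 × 3.1% × 267/366 = €972.4344
24 Jun – 30 Sep 2012: 99 days at 2.3% → €43,000 × 2.3% × 99/366 = €267.5164
Total = €1,239.9508

€1,239.95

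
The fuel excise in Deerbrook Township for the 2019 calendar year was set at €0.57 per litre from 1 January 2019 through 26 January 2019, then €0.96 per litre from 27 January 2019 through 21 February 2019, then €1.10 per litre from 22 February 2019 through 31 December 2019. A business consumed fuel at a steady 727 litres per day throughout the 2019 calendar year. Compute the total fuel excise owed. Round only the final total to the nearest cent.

€279,226.16

1 January – 26 January 2019: 26 days × 727 litres/day = 18,902 litres at €0.57/litre → €10,774.14
27 January – 21 February 2019: 26 days × 727 litres/day = 18,902 litres at €0.96/litre → €18,145.92
22 February – 31 December 2019: 313 days × 727 litres/day = 227,551 litres at €1.10/litre → €250,306.10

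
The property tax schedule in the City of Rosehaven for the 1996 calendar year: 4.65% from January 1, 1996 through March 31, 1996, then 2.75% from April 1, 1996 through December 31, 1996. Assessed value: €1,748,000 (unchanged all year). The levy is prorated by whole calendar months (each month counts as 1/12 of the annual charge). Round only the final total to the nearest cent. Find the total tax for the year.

€56,373.00

January 1 – March 31, 1996: 3 months at 4.65% → €1,748,000 × 4.65% × 3/12 = €20,320.5000
April 1 – December 31, 1996: 9 months at 2.75% → €1,748,000 × 2.75% × 9/12 = €36,052.5000
Total = €56,373.0000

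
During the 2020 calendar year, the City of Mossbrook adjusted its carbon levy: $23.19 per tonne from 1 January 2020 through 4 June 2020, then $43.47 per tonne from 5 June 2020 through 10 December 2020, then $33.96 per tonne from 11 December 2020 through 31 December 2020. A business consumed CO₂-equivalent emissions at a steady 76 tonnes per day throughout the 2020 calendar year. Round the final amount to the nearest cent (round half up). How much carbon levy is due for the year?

$953543.88

1 January – 4 June 2020: 156 days × 76 tonnes/day = 11,856 tonnes at $23.19/tonne → $274940.64
5 June – 10 December 2020: 189 days × 76 tonnes/day = 14,364 tonnes at $43.47/tonne → $624403.08
11 December – 31 December 2020: 21 days × 76 tonnes/day = 1,596 tonnes at $33.96/tonne → $54200.16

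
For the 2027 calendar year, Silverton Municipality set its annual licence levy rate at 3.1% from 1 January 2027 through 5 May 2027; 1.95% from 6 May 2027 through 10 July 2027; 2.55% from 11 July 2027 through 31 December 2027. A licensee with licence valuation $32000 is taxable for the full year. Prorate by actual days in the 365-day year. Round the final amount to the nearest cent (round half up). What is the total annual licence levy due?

1 January – 5 May 2027: 125 days at 3.1% → $32000 × 3.1% × 125/365 = $339.7260
6 May – 10 July 2027: 66 days at 1.95% → $32000 × 1.95% × 66/365 = $112.8329
11 July – 31 December 2027: 174 days at 2.55% → $32000 × 2.55% × 174/365 = $388.9973
Total = $841.5562

$841.56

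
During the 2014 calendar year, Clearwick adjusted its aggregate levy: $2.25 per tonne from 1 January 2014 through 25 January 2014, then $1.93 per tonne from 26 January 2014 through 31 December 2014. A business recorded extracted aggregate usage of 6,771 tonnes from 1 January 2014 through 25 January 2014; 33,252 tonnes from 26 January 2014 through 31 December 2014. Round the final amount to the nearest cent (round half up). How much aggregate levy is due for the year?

$79411.11

1 January – 25 January 2014: 6,771 tonnes at $2.25/tonne → $15234.75
26 January – 31 December 2014: 33,252 tonnes at $1.93/tonne → $64176.36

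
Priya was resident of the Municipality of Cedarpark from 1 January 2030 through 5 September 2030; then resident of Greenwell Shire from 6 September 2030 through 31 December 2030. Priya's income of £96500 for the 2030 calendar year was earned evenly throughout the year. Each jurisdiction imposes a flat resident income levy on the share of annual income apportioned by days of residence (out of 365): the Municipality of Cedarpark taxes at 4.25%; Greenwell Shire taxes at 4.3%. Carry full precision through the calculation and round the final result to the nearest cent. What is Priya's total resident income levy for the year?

£4116.72

The Municipality of Cedarpark, 1 January – 5 September 2030: 248 days → £96500 × 4.25% × 248/365 = £2786.6027
Greenwell Shire, 6 September – 31 December 2030: 117 days → £96500 × 4.3% × 117/365 = £1330.1137
Total = £4116.7164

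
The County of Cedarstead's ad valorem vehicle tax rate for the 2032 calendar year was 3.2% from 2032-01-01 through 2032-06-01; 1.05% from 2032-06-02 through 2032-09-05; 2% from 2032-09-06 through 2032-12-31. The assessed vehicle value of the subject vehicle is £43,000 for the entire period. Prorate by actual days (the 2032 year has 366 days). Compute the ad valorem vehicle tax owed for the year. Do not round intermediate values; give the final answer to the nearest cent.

£968.56

2032-01-01 to 2032-06-01: 153 days at 3.2% → £43,000 × 3.2% × 153/366 = £575.2131
2032-06-02 to 2032-09-05: 96 days at 1.05% → £43,000 × 1.05% × 96/366 = £118.4262
2032-09-06 to 2032-12-31: 117 days at 2% → £43,000 × 2% × 117/366 = £274.9180
Total = £968.5574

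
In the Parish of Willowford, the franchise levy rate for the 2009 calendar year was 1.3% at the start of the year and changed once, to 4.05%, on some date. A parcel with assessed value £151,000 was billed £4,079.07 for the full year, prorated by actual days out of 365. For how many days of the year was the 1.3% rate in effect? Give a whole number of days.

Let d = days at the first rate; then 365 − d days at the second rate.
£151,000 × [1.3%·d + 4.05%·(365−d)] / 365 = £4,079.07
Solving gives d = 179, so the new rate took effect on 29 Jun 2009.

179 days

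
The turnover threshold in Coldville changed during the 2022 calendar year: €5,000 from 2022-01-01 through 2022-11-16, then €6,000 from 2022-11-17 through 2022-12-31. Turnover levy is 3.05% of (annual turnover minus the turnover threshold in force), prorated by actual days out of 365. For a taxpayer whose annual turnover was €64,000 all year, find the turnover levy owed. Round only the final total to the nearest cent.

€1,795.74

2022-01-01 to 2022-11-16: 320 days, exemption €5,000 → (€64,000 − €5,000) × 3.05% × 320/365 = €1,577.6438
2022-11-17 to 2022-12-31: 45 days, exemption €6,000 → (€64,000 − €6,000) × 3.05% × 45/365 = €218.0959
Total = €1,795.7397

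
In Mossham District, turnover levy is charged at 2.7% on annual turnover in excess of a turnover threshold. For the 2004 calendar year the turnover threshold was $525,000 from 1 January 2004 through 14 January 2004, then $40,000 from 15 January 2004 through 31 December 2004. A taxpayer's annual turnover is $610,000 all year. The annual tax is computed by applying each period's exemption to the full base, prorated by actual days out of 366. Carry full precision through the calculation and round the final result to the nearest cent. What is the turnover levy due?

$14,889.10

1 January – 14 January 2004: 14 days, exemption $525,000 → ($610,000 − $525,000) × 2.7% × 14/366 = $87.7869
15 January – 31 December 2004: 352 days, exemption $40,000 → ($610,000 − $40,000) × 2.7% × 352/366 = $14,801.3115
Total = $14,889.0984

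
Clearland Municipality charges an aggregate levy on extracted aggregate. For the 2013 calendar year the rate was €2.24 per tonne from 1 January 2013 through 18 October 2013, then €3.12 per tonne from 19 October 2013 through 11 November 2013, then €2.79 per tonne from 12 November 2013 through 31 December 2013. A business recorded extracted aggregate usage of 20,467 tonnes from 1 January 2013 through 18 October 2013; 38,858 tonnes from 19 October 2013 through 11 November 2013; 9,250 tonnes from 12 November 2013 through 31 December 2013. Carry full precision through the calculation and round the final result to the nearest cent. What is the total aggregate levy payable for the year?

1 January – 18 October 2013: 20,467 tonnes at €2.24/tonne → €45846.08
19 October – 11 November 2013: 38,858 tonnes at €3.12/tonne → €121236.96
12 November – 31 December 2013: 9,250 tonnes at €2.79/tonne → €25807.50

€192890.54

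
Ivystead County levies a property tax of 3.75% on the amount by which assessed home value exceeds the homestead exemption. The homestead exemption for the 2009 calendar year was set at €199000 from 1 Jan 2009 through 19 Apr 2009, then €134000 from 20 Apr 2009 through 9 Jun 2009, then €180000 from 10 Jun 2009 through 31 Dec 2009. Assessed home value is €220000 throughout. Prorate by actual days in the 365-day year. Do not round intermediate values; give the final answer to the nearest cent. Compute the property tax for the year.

1 Jan – 19 Apr 2009: 109 days, exemption €199000 → (€220000 − €199000) × 3.75% × 109/365 = €235.1712
20 Apr – 9 Jun 2009: 51 days, exemption €134000 → (€220000 − €134000) × 3.75% × 51/365 = €450.6164
10 Jun – 31 Dec 2009: 205 days, exemption €180000 → (€220000 − €180000) × 3.75% × 205/365 = €842.4658
Total = €1528.2534

€1528.25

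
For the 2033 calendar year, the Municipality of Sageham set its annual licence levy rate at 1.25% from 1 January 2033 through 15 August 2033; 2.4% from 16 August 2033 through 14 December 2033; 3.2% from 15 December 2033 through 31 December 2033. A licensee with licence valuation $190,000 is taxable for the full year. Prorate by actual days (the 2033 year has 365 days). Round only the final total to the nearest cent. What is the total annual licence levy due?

1 January – 15 August 2033: 227 days at 1.25% → $190,000 × 1.25% × 227/365 = $1,477.0548
16 August – 14 December 2033: 121 days at 2.4% → $190,000 × 2.4% × 121/365 = $1,511.6712
15 December – 31 December 2033: 17 days at 3.2% → $190,000 × 3.2% × 17/365 = $283.1781
Total = $3,271.9041

$3,271.90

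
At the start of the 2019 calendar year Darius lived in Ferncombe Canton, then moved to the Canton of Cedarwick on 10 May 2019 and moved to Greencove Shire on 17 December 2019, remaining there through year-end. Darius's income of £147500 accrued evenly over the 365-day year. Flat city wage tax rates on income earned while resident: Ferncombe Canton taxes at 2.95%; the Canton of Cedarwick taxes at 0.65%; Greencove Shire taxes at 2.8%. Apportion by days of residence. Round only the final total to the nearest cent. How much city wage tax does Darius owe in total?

Ferncombe Canton, 1 January – 9 May 2019: 129 days → £147500 × 2.95% × 129/365 = £1537.8390
The Canton of Cedarwick, 10 May – 16 December 2019: 221 days → £147500 × 0.65% × 221/365 = £580.5034
Greencove Shire, 17 December – 31 December 2019: 15 days → £147500 × 2.8% × 15/365 = £169.7260
Total = £2288.0685

£2288.07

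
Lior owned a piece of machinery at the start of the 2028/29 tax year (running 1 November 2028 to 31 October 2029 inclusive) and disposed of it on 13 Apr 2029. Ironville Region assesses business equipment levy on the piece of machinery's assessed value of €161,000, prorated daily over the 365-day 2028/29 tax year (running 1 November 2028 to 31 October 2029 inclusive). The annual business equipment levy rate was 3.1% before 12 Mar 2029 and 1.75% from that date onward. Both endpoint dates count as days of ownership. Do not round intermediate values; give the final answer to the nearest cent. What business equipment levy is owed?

€2,046.02

1 Nov 2028 – 11 Mar 2029: 131 days at 3.1% → €161,000 × 3.1% × 131/365 = €1,791.2904
12 Mar – 13 Apr 2029: 33 days at 1.75% → €161,000 × 1.75% × 33/365 = €254.7329
Total = €2,046.0233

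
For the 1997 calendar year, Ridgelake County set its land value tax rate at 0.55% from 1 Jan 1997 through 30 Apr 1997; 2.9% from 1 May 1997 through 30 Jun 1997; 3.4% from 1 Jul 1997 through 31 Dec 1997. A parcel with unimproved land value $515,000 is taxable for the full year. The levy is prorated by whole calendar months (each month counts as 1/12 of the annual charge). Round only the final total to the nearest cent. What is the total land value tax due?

1 Jan – 30 Apr 1997: 4 months at 0.55% → $515,000 × 0.55% × 4/12 = $944.1667
1 May – 30 Jun 1997: 2 months at 2.9% → $515,000 × 2.9% × 2/12 = $2,489.1667
1 Jul – 31 Dec 1997: 6 months at 3.4% → $515,000 × 3.4% × 6/12 = $8,755.0000
Total = $12,188.3333

$12,188.33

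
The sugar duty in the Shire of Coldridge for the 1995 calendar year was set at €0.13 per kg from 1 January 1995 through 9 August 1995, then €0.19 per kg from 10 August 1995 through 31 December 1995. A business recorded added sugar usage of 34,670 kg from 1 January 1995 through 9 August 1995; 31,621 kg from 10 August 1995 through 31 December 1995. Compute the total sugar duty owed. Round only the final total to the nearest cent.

€10,515.09

1 January – 9 August 1995: 34,670 kg at €0.13/kg → €4,507.10
10 August – 31 December 1995: 31,621 kg at €0.19/kg → €6,007.99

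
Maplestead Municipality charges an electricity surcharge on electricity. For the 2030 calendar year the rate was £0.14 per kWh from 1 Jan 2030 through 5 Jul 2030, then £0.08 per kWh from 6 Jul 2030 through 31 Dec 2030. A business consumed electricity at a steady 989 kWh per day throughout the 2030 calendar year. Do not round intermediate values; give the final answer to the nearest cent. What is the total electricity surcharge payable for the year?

1 Jan – 5 Jul 2030: 186 days × 989 kWh/day = 183,954 kWh at £0.14/kWh → £25,753.56
6 Jul – 31 Dec 2030: 179 days × 989 kWh/day = 177,031 kWh at £0.08/kWh → £14,162.48

£39,916.04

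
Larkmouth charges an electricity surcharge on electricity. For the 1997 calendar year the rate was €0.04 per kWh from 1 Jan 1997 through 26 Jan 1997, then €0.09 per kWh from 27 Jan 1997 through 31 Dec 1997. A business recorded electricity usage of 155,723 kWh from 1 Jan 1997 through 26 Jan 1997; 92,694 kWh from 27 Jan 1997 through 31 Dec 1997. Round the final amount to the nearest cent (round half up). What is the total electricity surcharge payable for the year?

€14571.38

1 Jan – 26 Jan 1997: 155,723 kWh at €0.04/kWh → €6228.92
27 Jan – 31 Dec 1997: 92,694 kWh at €0.09/kWh → €8342.46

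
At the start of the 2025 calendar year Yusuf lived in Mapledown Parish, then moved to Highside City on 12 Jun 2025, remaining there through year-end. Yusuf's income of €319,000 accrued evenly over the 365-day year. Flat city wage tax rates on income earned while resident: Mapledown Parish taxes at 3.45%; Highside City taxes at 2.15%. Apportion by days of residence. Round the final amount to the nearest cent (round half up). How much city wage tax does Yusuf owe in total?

Mapledown Parish, 1 Jan – 11 Jun 2025: 162 days → €319,000 × 3.45% × 162/365 = €4,884.6329
Highside City, 12 Jun – 31 Dec 2025: 203 days → €319,000 × 2.15% × 203/365 = €3,814.4534
Total = €8,699.0863

€8,699.09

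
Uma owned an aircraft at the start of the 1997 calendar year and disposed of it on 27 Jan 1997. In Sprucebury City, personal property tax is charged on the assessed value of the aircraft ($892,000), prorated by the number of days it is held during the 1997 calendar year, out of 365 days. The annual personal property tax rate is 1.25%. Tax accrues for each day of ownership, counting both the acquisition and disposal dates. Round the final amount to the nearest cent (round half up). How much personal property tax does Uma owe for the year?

$824.79

Days held (1 Jan – 27 Jan 1997): 27 out of 365
Tax = $892,000 × 1.25% × 27/365 = $824.7945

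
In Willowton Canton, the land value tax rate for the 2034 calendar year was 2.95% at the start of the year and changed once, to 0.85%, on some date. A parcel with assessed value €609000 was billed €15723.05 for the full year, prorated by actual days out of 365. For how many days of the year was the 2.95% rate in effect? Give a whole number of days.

301 days

Let d = days at the first rate; then 365 − d days at the second rate.
€609000 × [2.95%·d + 0.85%·(365−d)] / 365 = €15723.05
Solving gives d = 301, so the new rate took effect on October 29, 2034.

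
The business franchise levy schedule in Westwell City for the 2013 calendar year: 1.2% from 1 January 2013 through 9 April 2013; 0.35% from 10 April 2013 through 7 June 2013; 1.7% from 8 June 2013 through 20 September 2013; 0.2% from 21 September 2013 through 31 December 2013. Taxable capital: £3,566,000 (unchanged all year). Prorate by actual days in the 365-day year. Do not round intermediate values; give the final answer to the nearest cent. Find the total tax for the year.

£33,056.33

1 January – 9 April 2013: 99 days at 1.2% → £3,566,000 × 1.2% × 99/365 = £11,606.5973
10 April – 7 June 2013: 59 days at 0.35% → £3,566,000 × 0.35% × 59/365 = £2,017.4767
8 June – 20 September 2013: 105 days at 1.7% → £3,566,000 × 1.7% × 105/365 = £17,439.2055
21 September – 31 December 2013: 102 days at 0.2% → £3,566,000 × 0.2% × 102/365 = £1,993.0521
Total = £33,056.3315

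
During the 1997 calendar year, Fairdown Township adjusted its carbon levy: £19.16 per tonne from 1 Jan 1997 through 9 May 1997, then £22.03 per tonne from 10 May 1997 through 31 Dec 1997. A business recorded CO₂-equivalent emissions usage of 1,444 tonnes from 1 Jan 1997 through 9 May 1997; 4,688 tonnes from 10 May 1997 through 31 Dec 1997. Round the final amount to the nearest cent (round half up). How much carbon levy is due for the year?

£130,943.68

1 Jan – 9 May 1997: 1,444 tonnes at £19.16/tonne → £27,667.04
10 May – 31 Dec 1997: 4,688 tonnes at £22.03/tonne → £103,276.64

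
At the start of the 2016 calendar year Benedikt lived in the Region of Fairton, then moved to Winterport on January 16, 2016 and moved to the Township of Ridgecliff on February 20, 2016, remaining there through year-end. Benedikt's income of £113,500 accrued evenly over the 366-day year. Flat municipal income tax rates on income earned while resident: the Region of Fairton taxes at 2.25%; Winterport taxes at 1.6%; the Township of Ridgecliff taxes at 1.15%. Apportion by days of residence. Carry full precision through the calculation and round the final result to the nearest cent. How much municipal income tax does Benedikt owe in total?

£1,405.26

The Region of Fairton, January 1 – January 15, 2016: 15 days → £113,500 × 2.25% × 15/366 = £104.6619
Winterport, January 16 – February 19, 2016: 35 days → £113,500 × 1.6% × 35/366 = £173.6612
The Township of Ridgecliff, February 20 – December 31, 2016: 316 days → £113,500 × 1.15% × 316/366 = £1,126.9372
Total = £1,405.2602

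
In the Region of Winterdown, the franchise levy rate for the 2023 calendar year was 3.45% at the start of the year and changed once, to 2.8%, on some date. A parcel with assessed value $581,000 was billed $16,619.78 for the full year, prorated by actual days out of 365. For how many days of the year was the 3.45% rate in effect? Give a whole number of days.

34 days

Let d = days at the first rate; then 365 − d days at the second rate.
$581,000 × [3.45%·d + 2.8%·(365−d)] / 365 = $16,619.78
Solving gives d = 34, so the new rate took effect on 4 February 2023.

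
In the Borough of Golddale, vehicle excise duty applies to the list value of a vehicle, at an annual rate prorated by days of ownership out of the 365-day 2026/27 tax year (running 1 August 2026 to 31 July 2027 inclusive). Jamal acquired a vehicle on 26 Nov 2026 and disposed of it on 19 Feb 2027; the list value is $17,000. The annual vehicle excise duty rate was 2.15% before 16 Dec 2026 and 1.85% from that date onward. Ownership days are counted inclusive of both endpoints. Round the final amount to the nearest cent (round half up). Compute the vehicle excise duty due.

26 Nov – 15 Dec 2026: 20 days at 2.15% → $17,000 × 2.15% × 20/365 = $20.0274
16 Dec 2026 – 19 Feb 2027: 66 days at 1.85% → $17,000 × 1.85% × 66/365 = $56.8685
Total = $76.8959

$76.90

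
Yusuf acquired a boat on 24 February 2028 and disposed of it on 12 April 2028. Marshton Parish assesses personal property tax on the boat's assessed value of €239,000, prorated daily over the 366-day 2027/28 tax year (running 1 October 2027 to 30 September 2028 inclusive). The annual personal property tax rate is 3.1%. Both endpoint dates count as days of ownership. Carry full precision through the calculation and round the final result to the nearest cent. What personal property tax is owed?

Days held (24 February – 12 April 2028): 49 out of 366
Tax = €239,000 × 3.1% × 49/366 = €991.9153

€991.92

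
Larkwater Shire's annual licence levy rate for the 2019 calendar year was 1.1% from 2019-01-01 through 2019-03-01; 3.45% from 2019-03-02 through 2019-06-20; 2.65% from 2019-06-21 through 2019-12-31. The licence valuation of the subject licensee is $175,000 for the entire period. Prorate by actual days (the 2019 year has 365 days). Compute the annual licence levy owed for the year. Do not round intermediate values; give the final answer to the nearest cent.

$4,617.36

2019-01-01 to 2019-03-01: 60 days at 1.1% → $175,000 × 1.1% × 60/365 = $316.4384
2019-03-02 to 2019-06-20: 111 days at 3.45% → $175,000 × 3.45% × 111/365 = $1,836.0616
2019-06-21 to 2019-12-31: 194 days at 2.65% → $175,000 × 2.65% × 194/365 = $2,464.8630
Total = $4,617.3630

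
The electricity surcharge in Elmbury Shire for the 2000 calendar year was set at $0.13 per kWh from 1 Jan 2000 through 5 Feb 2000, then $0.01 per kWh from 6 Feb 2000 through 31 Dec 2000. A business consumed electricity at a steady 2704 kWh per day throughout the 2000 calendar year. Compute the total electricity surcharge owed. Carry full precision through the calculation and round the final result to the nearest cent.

$21577.92

1 Jan – 5 Feb 2000: 36 days × 2704 kWh/day = 97,344 kWh at $0.13/kWh → $12654.72
6 Feb – 31 Dec 2000: 330 days × 2704 kWh/day = 892,320 kWh at $0.01/kWh → $8923.20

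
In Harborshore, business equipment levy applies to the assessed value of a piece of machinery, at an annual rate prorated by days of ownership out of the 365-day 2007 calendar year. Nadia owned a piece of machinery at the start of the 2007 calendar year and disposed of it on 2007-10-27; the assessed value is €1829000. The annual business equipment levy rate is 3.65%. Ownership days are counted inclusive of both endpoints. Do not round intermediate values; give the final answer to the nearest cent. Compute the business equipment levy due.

Days held (2007-01-01 to 2007-10-27): 300 out of 365
Tax = €1829000 × 3.65% × 300/365 = €54870.0000

€54870.00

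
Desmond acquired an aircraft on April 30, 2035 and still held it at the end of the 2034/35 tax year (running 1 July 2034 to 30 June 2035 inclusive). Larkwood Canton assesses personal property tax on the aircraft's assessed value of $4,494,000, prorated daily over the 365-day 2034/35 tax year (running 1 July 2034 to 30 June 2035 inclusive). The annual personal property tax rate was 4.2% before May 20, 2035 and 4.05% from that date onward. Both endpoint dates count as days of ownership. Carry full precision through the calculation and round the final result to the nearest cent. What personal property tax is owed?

April 30 – May 19, 2035: 20 days at 4.2% → $4,494,000 × 4.2% × 20/365 = $10,342.3562
May 20 – June 30, 2035: 42 days at 4.05% → $4,494,000 × 4.05% × 42/365 = $20,943.2712
Total = $31,285.6274

$31,285.63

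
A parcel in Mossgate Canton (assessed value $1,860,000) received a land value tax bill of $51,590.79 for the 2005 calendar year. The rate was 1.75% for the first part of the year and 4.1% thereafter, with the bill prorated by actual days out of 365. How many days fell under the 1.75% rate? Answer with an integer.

Let d = days at the first rate; then 365 − d days at the second rate.
$1,860,000 × [1.75%·d + 4.1%·(365−d)] / 365 = $51,590.79
Solving gives d = 206, so the new rate took effect on 26 Jul 2005.

206 days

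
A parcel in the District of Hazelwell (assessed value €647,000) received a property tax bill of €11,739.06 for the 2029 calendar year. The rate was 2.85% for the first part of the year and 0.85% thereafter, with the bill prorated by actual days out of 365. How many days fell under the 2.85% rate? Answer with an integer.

176 days

Let d = days at the first rate; then 365 − d days at the second rate.
€647,000 × [2.85%·d + 0.85%·(365−d)] / 365 = €11,739.06
Solving gives d = 176, so the new rate took effect on 26 June 2029.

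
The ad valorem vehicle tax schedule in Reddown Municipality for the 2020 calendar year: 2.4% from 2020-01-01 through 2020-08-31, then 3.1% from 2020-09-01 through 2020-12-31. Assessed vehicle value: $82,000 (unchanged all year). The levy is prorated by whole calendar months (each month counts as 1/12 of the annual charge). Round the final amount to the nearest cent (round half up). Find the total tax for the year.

$2,159.33

2020-01-01 to 2020-08-31: 8 months at 2.4% → $82,000 × 2.4% × 8/12 = $1,312.0000
2020-09-01 to 2020-12-31: 4 months at 3.1% → $82,000 × 3.1% × 4/12 = $847.3333
Total = $2,159.3333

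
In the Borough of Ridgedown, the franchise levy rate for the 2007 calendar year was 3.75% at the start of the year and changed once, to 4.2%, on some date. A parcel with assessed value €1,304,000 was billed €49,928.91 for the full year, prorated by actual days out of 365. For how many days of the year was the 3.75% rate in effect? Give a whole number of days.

301 days

Let d = days at the first rate; then 365 − d days at the second rate.
€1,304,000 × [3.75%·d + 4.2%·(365−d)] / 365 = €49,928.91
Solving gives d = 301, so the new rate took effect on 29 Oct 2007.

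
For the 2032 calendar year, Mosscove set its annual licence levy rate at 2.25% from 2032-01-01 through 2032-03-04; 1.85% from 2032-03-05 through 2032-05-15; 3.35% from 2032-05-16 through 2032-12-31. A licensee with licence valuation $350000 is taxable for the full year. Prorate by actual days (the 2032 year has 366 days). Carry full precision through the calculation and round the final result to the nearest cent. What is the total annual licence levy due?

2032-01-01 to 2032-03-04: 64 days at 2.25% → $350000 × 2.25% × 64/366 = $1377.0492
2032-03-05 to 2032-05-15: 72 days at 1.85% → $350000 × 1.85% × 72/366 = $1273.7705
2032-05-16 to 2032-12-31: 230 days at 3.35% → $350000 × 3.35% × 230/366 = $7368.1694
Total = $10018.9891

$10018.99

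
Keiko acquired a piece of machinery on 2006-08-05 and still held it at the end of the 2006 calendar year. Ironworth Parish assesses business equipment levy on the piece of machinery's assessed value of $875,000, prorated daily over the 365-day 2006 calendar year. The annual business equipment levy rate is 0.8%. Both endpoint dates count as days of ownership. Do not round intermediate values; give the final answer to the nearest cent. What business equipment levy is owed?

Days held (2006-08-05 to 2006-12-31): 149 out of 365
Tax = $875,000 × 0.8% × 149/365 = $2,857.5342

$2,857.53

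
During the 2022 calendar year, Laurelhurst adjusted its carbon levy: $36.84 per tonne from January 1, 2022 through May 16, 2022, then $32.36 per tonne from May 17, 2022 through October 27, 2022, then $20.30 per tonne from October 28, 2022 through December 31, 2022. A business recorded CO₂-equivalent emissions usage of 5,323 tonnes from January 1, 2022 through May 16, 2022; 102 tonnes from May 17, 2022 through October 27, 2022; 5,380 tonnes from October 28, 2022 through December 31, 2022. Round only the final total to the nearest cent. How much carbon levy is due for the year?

January 1 – May 16, 2022: 5,323 tonnes at $36.84/tonne → $196,099.32
May 17 – October 27, 2022: 102 tonnes at $32.36/tonne → $3,300.72
October 28 – December 31, 2022: 5,380 tonnes at $20.30/tonne → $109,214.00

$308,614.04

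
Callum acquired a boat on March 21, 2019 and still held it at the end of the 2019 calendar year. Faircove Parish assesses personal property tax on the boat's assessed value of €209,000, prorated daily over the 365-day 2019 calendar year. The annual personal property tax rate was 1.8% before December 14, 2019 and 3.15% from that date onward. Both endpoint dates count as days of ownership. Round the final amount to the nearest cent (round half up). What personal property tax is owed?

March 21 – December 13, 2019: 268 days at 1.8% → €209,000 × 1.8% × 268/365 = €2,762.2356
December 14 – December 31, 2019: 18 days at 3.15% → €209,000 × 3.15% × 18/365 = €324.6658
Total = €3,086.9014

€3,086.90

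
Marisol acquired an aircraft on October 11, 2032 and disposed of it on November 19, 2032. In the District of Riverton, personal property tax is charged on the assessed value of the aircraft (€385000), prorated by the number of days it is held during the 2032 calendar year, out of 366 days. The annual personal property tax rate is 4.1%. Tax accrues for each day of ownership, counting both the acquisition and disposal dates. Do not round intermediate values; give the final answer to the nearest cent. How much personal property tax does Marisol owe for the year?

Days held (October 11 – November 19, 2032): 40 out of 366
Tax = €385000 × 4.1% × 40/366 = €1725.1366

€1725.14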